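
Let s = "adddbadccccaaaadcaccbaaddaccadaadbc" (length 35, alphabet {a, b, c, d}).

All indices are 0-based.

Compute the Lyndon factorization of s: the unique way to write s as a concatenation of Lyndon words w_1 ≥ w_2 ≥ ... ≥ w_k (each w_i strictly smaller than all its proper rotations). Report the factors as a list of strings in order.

["adddb", "adcccc", "aaaadcaccbaaddaccadaadbc"]

emit factor 1: 'adddb' (i=0, period=5)
emit factor 2: 'adcccc' (i=5, period=6)
emit factor 3: 'aaaadcaccbaaddaccadaadbc' (i=11, period=24)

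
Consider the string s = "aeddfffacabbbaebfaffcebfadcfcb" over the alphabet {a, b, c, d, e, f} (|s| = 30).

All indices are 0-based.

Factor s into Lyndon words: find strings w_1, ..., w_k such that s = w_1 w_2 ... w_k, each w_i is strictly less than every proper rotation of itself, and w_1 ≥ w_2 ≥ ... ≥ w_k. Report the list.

["aeddfff", "ac", "abbbaebfaffcebfadcfcb"]

emit factor 1: 'aeddfff' (i=0, period=7)
emit factor 2: 'ac' (i=7, period=2)
emit factor 3: 'abbbaebfaffcebfadcfcb' (i=9, period=21)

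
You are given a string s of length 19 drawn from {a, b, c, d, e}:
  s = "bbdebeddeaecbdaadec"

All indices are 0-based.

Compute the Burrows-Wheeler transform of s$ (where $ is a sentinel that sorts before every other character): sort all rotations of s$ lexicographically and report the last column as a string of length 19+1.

rank  rotation              last
    0  $bbdebeddeaecbdaadec  c
    1  aadec$bbdebeddeaecbd  d
    2  adec$bbdebeddeaecbda  a
    3  aecbdaadec$bbdebedde  e
    4  bbdebeddeaecbdaadec$  $
    5  bdaadec$bbdebeddeaec  c
    6  bdebeddeaecbdaadec$b  b
    7  beddeaecbdaadec$bbde  e
    8  c$bbdebeddeaecbdaade  e
    9  cbdaadec$bbdebeddeae  e
   10  daadec$bbdebeddeaecb  b
   11  ddeaecbdaadec$bbdebe  e
   12  deaecbdaadec$bbdebed  d
   13  debeddeaecbdaadec$bb  b
   14  dec$bbdebeddeaecbdaa  a
   15  eaecbdaadec$bbdebedd  d
   16  ebeddeaecbdaadec$bbd  d
   17  ec$bbdebeddeaecbdaad  d
   18  ecbdaadec$bbdebeddea  a
   19  eddeaecbdaadec$bbdeb  b

cdae$cbeeebedbadddab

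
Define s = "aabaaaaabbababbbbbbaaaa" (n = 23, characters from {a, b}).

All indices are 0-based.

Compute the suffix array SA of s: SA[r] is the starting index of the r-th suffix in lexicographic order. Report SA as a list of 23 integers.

sorted suffixes:
  #0 SA[0]=22  'a'
  #1 SA[1]=21  'aa'
  #2 SA[2]=20  'aaa'
  #3 SA[3]=19  'aaaa'
  #4 SA[4]=3  'aaaaabbababbbbbbaaaa'
  #5 SA[5]=4  'aaaabbababbbbbbaaaa'
  #6 SA[6]=5  'aaabbababbbbbbaaaa'
  #7 SA[7]=0  'aabaaaaabbababbbbbbaaaa'
  #8 SA[8]=6  'aabbababbbbbbaaaa'
  #9 SA[9]=1  'abaaaaabbababbbbbbaaaa'
  #10 SA[10]=10  'ababbbbbbaaaa'
  #11 SA[11]=7  'abbababbbbbbaaaa'
  #12 SA[12]=12  'abbbbbbaaaa'
  #13 SA[13]=18  'baaaa'
  #14 SA[14]=2  'baaaaabbababbbbbbaaaa'
  #15 SA[15]=9  'bababbbbbbaaaa'
  #16 SA[16]=11  'babbbbbbaaaa'
  #17 SA[17]=17  'bbaaaa'
  #18 SA[18]=8  'bbababbbbbbaaaa'
  #19 SA[19]=16  'bbbaaaa'
  #20 SA[20]=15  'bbbbaaaa'
  #21 SA[21]=14  'bbbbbaaaa'
  #22 SA[22]=13  'bbbbbbaaaa'

[22, 21, 20, 19, 3, 4, 5, 0, 6, 1, 10, 7, 12, 18, 2, 9, 11, 17, 8, 16, 15, 14, 13]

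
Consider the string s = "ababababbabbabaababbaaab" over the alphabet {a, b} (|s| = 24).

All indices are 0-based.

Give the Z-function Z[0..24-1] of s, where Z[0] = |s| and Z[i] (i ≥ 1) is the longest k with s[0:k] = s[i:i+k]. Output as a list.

Z[0]=24
i=1: outside box; Z[1]=0
i=2: outside box; Z[2]=6 scan→box=[2,8)
i=3: min(r-i=5, Z[1]=0)=0; Z[3]=0
i=4: min(r-i=4, Z[2]=6)=4; Z[4]=4
i=5: min(r-i=3, Z[3]=0)=0; Z[5]=0
i=6: min(r-i=2, Z[4]=4)=2; Z[6]=2
i=7: min(r-i=1, Z[5]=0)=0; Z[7]=0
i=8: outside box; Z[8]=0
i=9: outside box; Z[9]=2 scan→box=[9,11)
i=10: min(r-i=1, Z[1]=0)=0; Z[10]=0
i=11: outside box; Z[11]=0
i=12: outside box; Z[12]=3 scan→box=[12,15)
i=13: min(r-i=2, Z[1]=0)=0; Z[13]=0
i=14: min(r-i=1, Z[2]=6)=1; Z[14]=1
i=15: outside box; Z[15]=4 scan→box=[15,19)
i=16: min(r-i=3, Z[1]=0)=0; Z[16]=0
i=17: min(r-i=2, Z[2]=6)=2; Z[17]=2
i=18: min(r-i=1, Z[3]=0)=0; Z[18]=0
i=19: outside box; Z[19]=0
i=20: outside box; Z[20]=1 scan→box=[20,21)
i=21: outside box; Z[21]=1 scan→box=[21,22)
i=22: outside box; Z[22]=2 scan→box=[22,24)
i=23: min(r-i=1, Z[1]=0)=0; Z[23]=0

[24, 0, 6, 0, 4, 0, 2, 0, 0, 2, 0, 0, 3, 0, 1, 4, 0, 2, 0, 0, 1, 1, 2, 0]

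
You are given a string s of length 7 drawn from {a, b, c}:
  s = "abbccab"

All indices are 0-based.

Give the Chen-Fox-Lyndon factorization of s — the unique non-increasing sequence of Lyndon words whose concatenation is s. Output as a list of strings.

["abbcc", "ab"]

emit factor 1: 'abbcc' (i=0, period=5)
emit factor 2: 'ab' (i=5, period=2)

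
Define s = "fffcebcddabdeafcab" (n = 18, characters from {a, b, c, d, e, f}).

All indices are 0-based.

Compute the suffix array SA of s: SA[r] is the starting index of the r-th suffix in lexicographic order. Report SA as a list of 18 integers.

rank | idx | suffix
   0 |  16 | ab
   1 |   9 | abdeafcab
   2 |  13 | afcab
   3 |  17 | b
   4 |   5 | bcddabdeafcab
   5 |  10 | bdeafcab
   6 |  15 | cab
   7 |   6 | cddabdeafcab
   8 |   3 | cebcddabdeafcab
   9 |   8 | dabdeafcab
  10 |   7 | ddabdeafcab
  11 |  11 | deafcab
  12 |  12 | eafcab
  13 |   4 | ebcddabdeafcab
  14 |  14 | fcab
  15 |   2 | fcebcddabdeafcab
  16 |   1 | ffcebcddabdeafcab
  17 |   0 | fffcebcddabdeafcab

[16, 9, 13, 17, 5, 10, 15, 6, 3, 8, 7, 11, 12, 4, 14, 2, 1, 0]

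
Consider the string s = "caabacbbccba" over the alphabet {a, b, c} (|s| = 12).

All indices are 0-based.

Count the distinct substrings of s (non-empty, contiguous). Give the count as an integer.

rank→(start, suffix):
  0 → (11, 'a')
  1 → (1, 'aabacbbccba')
  2 → (2, 'abacbbccba')
  3 → (4, 'acbbccba')
  4 → (10, 'ba')
  5 → (3, 'bacbbccba')
  6 → (6, 'bbccba')
  7 → (7, 'bccba')
  8 → (0, 'caabacbbccba')
  9 → (9, 'cba')
  10 → (5, 'cbbccba')
  11 → (8, 'ccba')

SA = [11, 1, 2, 4, 10, 3, 6, 7, 0, 9, 5, 8]
[i] adj suffixes → lcp
  [1] 11/1 → 1 ('a')
  [2] 1/2 → 1 ('a')
  [3] 2/4 → 1 ('a')
  [4] 4/10 → 0 ('')
  [5] 10/3 → 2 ('ba')
  [6] 3/6 → 1 ('b')
  [7] 6/7 → 1 ('b')
  [8] 7/0 → 0 ('')
  [9] 0/9 → 1 ('c')
  [10] 9/5 → 2 ('cb')
  [11] 5/8 → 1 ('c')

n(n+1)/2 = 12·13/2 = 78
Σ LCP = 0 + 1 + 1 + 1 + 0 + 2 + 1 + 1 + 0 + 1 + 2 + 1 = 11
distinct = 78 − 11 = 67

67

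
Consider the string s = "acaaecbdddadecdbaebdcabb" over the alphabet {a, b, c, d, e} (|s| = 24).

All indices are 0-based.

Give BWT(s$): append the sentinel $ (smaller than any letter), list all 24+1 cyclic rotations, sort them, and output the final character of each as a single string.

rank  rotation                   last
    0  $acaaecbdddadecdbaebdcabb  b
    1  aaecbdddadecdbaebdcabb$ac  c
    2  abb$acaaecbdddadecdbaebdc  c
    3  acaaecbdddadecdbaebdcabb$  $
    4  adecdbaebdcabb$acaaecbddd  d
    5  aebdcabb$acaaecbdddadecdb  b
    6  aecbdddadecdbaebdcabb$aca  a
    7  b$acaaecbdddadecdbaebdcab  b
    8  baebdcabb$acaaecbdddadecd  d
    9  bb$acaaecbdddadecdbaebdca  a
   10  bdcabb$acaaecbdddadecdbae  e
   11  bdddadecdbaebdcabb$acaaec  c
   12  caaecbdddadecdbaebdcabb$a  a
   13  cabb$acaaecbdddadecdbaebd  d
   14  cbdddadecdbaebdcabb$acaae  e
   15  cdbaebdcabb$acaaecbdddade  e
   16  dadecdbaebdcabb$acaaecbdd  d
   17  dbaebdcabb$acaaecbdddadec  c
   18  dcabb$acaaecbdddadecdbaeb  b
   19  ddadecdbaebdcabb$acaaecbd  d
   20  dddadecdbaebdcabb$acaaecb  b
   21  decdbaebdcabb$acaaecbddda  a
   22  ebdcabb$acaaecbdddadecdba  a
   23  ecbdddadecdbaebdcabb$acaa  a
   24  ecdbaebdcabb$acaaecbdddad  d

bcc$dbabdaecadeedcbdbaaad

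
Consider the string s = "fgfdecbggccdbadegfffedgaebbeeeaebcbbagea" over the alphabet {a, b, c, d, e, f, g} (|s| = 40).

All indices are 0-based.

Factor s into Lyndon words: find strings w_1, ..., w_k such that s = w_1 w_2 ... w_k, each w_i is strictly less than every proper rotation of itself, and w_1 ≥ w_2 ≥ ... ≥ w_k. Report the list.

["fg", "f", "de", "c", "bggccd", "b", "adegfffedgaebbeeeaebcbbage", "a"]

emit factor 1: 'fg' (i=0, period=2)
emit factor 2: 'f' (i=2, period=1)
emit factor 3: 'de' (i=3, period=2)
emit factor 4: 'c' (i=5, period=1)
emit factor 5: 'bggccd' (i=6, period=6)
emit factor 6: 'b' (i=12, period=1)
emit factor 7: 'adegfffedgaebbeeeaebcbbage' (i=13, period=26)
emit factor 8: 'a' (i=39, period=1)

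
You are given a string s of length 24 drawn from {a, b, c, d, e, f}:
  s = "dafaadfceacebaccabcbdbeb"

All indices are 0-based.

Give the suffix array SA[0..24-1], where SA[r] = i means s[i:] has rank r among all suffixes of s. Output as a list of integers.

[3, 16, 13, 9, 4, 1, 23, 12, 17, 19, 21, 15, 18, 14, 7, 10, 0, 20, 5, 8, 22, 11, 2, 6]

sorted suffixes:
  #0 SA[0]=3  'aadfceacebaccabcbdbeb'
  #1 SA[1]=16  'abcbdbeb'
  #2 SA[2]=13  'accabcbdbeb'
  #3 SA[3]=9  'acebaccabcbdbeb'
  #4 SA[4]=4  'adfceacebaccabcbdbeb'
  #5 SA[5]=1  'afaadfceacebaccabcbdbeb'
  #6 SA[6]=23  'b'
  #7 SA[7]=12  'baccabcbdbeb'
  #8 SA[8]=17  'bcbdbeb'
  #9 SA[9]=19  'bdbeb'
  #10 SA[10]=21  'beb'
  #11 SA[11]=15  'cabcbdbeb'
  #12 SA[12]=18  'cbdbeb'
  #13 SA[13]=14  'ccabcbdbeb'
  #14 SA[14]=7  'ceacebaccabcbdbeb'
  #15 SA[15]=10  'cebaccabcbdbeb'
  #16 SA[16]=0  'dafaadfceacebaccabcbdbeb'
  #17 SA[17]=20  'dbeb'
  #18 SA[18]=5  'dfceacebaccabcbdbeb'
  #19 SA[19]=8  'eacebaccabcbdbeb'
  #20 SA[20]=22  'eb'
  #21 SA[21]=11  'ebaccabcbdbeb'
  #22 SA[22]=2  'faadfceacebaccabcbdbeb'
  #23 SA[23]=6  'fceacebaccabcbdbeb'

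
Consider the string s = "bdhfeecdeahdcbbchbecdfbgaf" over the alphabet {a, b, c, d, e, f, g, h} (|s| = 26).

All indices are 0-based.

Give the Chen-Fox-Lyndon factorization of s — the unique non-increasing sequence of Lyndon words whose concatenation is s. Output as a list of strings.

emit factor 1: 'bdhfeecde' (i=0, period=9)
emit factor 2: 'ahdcbbchbecdfbg' (i=9, period=15)
emit factor 3: 'af' (i=24, period=2)

["bdhfeecde", "ahdcbbchbecdfbg", "af"]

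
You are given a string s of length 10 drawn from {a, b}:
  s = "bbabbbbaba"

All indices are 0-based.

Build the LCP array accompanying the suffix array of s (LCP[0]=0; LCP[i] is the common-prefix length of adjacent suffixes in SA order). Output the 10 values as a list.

rank | idx | suffix
   0 |   9 | a
   1 |   7 | aba
   2 |   2 | abbbbaba
   3 |   8 | ba
   4 |   6 | baba
   5 |   1 | babbbbaba
   6 |   5 | bbaba
   7 |   0 | bbabbbbaba
   8 |   4 | bbbaba
   9 |   3 | bbbbaba

SA = [9, 7, 2, 8, 6, 1, 5, 0, 4, 3]
[i] adj suffixes → lcp
  [1] 9/7 → 1 ('a')
  [2] 7/2 → 2 ('ab')
  [3] 2/8 → 0 ('')
  [4] 8/6 → 2 ('ba')
  [5] 6/1 → 3 ('bab')
  [6] 1/5 → 1 ('b')
  [7] 5/0 → 4 ('bbab')
  [8] 0/4 → 2 ('bb')
  [9] 4/3 → 3 ('bbb')

[0, 1, 2, 0, 2, 3, 1, 4, 2, 3]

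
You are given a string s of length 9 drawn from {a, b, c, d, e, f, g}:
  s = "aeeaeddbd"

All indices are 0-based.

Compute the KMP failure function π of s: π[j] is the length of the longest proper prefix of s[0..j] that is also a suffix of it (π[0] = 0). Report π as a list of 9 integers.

π[0] = 0
j=1 s[j]='e': π[1]=0 (border '')
j=2 s[j]='e': π[2]=0 (border '')
j=3 s[j]='a': π[3]=1 (border 'a')
j=4 s[j]='e': π[4]=2 (border 'ae')
j=5 s[j]='d': k: 2→0; π[5]=0 (border '')
j=6 s[j]='d': π[6]=0 (border '')
j=7 s[j]='b': π[7]=0 (border '')
j=8 s[j]='d': π[8]=0 (border '')

[0, 0, 0, 1, 2, 0, 0, 0, 0]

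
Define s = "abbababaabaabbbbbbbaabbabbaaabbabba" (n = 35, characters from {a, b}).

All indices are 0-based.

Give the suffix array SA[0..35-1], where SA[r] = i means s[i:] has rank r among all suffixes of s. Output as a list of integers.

sorted suffixes:
  #0 SA[0]=34  'a'
  #1 SA[1]=26  'aaabbabba'
  #2 SA[2]=7  'aabaabbbbbbbaabbabbaaabbabba'
  #3 SA[3]=27  'aabbabba'
  #4 SA[4]=19  'aabbabbaaabbabba'
  #5 SA[5]=10  'aabbbbbbbaabbabbaaabbabba'
  #6 SA[6]=5  'abaabaabbbbbbbaabbabbaaabbabba'
  #7 SA[7]=8  'abaabbbbbbbaabbabbaaabbabba'
  #8 SA[8]=3  'ababaabaabbbbbbbaabbabbaaabbabba'
  #9 SA[9]=31  'abba'
  #10 SA[10]=23  'abbaaabbabba'
  #11 SA[11]=0  'abbababaabaabbbbbbbaabbabbaaabbabba'
  #12 SA[12]=28  'abbabba'
  #13 SA[13]=20  'abbabbaaabbabba'
  #14 SA[14]=11  'abbbbbbbaabbabbaaabbabba'
  #15 SA[15]=33  'ba'
  #16 SA[16]=25  'baaabbabba'
  #17 SA[17]=6  'baabaabbbbbbbaabbabbaaabbabba'
  #18 SA[18]=18  'baabbabbaaabbabba'
  #19 SA[19]=9  'baabbbbbbbaabbabbaaabbabba'
  #20 SA[20]=4  'babaabaabbbbbbbaabbabbaaabbabba'
  #21 SA[21]=2  'bababaabaabbbbbbbaabbabbaaabbabba'
  #22 SA[22]=30  'babba'
  #23 SA[23]=22  'babbaaabbabba'
  #24 SA[24]=32  'bba'
  #25 SA[25]=24  'bbaaabbabba'
  #26 SA[26]=17  'bbaabbabbaaabbabba'
  #27 SA[27]=1  'bbababaabaabbbbbbbaabbabbaaabbabba'
  #28 SA[28]=29  'bbabba'
  #29 SA[29]=21  'bbabbaaabbabba'
  #30 SA[30]=16  'bbbaabbabbaaabbabba'
  #31 SA[31]=15  'bbbbaabbabbaaabbabba'
  #32 SA[32]=14  'bbbbbaabbabbaaabbabba'
  #33 SA[33]=13  'bbbbbbaabbabbaaabbabba'
  #34 SA[34]=12  'bbbbbbbaabbabbaaabbabba'

[34, 26, 7, 27, 19, 10, 5, 8, 3, 31, 23, 0, 28, 20, 11, 33, 25, 6, 18, 9, 4, 2, 30, 22, 32, 24, 17, 1, 29, 21, 16, 15, 14, 13, 12]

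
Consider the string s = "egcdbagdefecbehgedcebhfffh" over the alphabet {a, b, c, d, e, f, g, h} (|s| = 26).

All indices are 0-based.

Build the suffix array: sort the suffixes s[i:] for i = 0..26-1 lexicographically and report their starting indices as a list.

[5, 4, 12, 20, 11, 2, 18, 3, 17, 7, 19, 10, 16, 8, 0, 13, 9, 22, 23, 24, 1, 6, 15, 25, 21, 14]

sorted suffixes:
  #0 SA[0]=5  'agdefecbehgedcebhfffh'
  #1 SA[1]=4  'bagdefecbehgedcebhfffh'
  #2 SA[2]=12  'behgedcebhfffh'
  #3 SA[3]=20  'bhfffh'
  #4 SA[4]=11  'cbehgedcebhfffh'
  #5 SA[5]=2  'cdbagdefecbehgedcebhfffh'
  #6 SA[6]=18  'cebhfffh'
  #7 SA[7]=3  'dbagdefecbehgedcebhfffh'
  #8 SA[8]=17  'dcebhfffh'
  #9 SA[9]=7  'defecbehgedcebhfffh'
  #10 SA[10]=19  'ebhfffh'
  #11 SA[11]=10  'ecbehgedcebhfffh'
  #12 SA[12]=16  'edcebhfffh'
  #13 SA[13]=8  'efecbehgedcebhfffh'
  #14 SA[14]=0  'egcdbagdefecbehgedcebhfffh'
  #15 SA[15]=13  'ehgedcebhfffh'
  #16 SA[16]=9  'fecbehgedcebhfffh'
  #17 SA[17]=22  'fffh'
  #18 SA[18]=23  'ffh'
  #19 SA[19]=24  'fh'
  #20 SA[20]=1  'gcdbagdefecbehgedcebhfffh'
  #21 SA[21]=6  'gdefecbehgedcebhfffh'
  #22 SA[22]=15  'gedcebhfffh'
  #23 SA[23]=25  'h'
  #24 SA[24]=21  'hfffh'
  #25 SA[25]=14  'hgedcebhfffh'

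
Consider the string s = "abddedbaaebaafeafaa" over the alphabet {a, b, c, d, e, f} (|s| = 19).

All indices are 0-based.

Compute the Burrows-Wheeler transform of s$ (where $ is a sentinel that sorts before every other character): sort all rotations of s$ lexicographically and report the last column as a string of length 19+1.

aafbb$aeadeaebdfadaa

rank  rotation              last
    0  $abddedbaaebaafeafaa  a
    1  a$abddedbaaebaafeafa  a
    2  aa$abddedbaaebaafeaf  f
    3  aaebaafeafaa$abddedb  b
    4  aafeafaa$abddedbaaeb  b
    5  abddedbaaebaafeafaa$  $
    6  aebaafeafaa$abddedba  a
    7  afaa$abddedbaaebaafe  e
    8  afeafaa$abddedbaaeba  a
    9  baaebaafeafaa$abdded  d
   10  baafeafaa$abddedbaae  e
   11  bddedbaaebaafeafaa$a  a
   12  dbaaebaafeafaa$abdde  e
   13  ddedbaaebaafeafaa$ab  b
   14  dedbaaebaafeafaa$abd  d
   15  eafaa$abddedbaaebaaf  f
   16  ebaafeafaa$abddedbaa  a
   17  edbaaebaafeafaa$abdd  d
   18  faa$abddedbaaebaafea  a
   19  feafaa$abddedbaaebaa  a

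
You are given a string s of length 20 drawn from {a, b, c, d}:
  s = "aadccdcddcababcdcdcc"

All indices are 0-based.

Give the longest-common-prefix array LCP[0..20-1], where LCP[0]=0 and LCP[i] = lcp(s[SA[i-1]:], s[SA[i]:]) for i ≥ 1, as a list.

[0, 1, 2, 1, 0, 1, 0, 1, 1, 2, 1, 3, 4, 2, 0, 2, 3, 2, 3, 1]

sorted suffixes:
  #0 SA[0]=0  'aadccdcddcababcdcdcc'
  #1 SA[1]=10  'ababcdcdcc'
  #2 SA[2]=12  'abcdcdcc'
  #3 SA[3]=1  'adccdcddcababcdcdcc'
  #4 SA[4]=11  'babcdcdcc'
  #5 SA[5]=13  'bcdcdcc'
  #6 SA[6]=19  'c'
  #7 SA[7]=9  'cababcdcdcc'
  #8 SA[8]=18  'cc'
  #9 SA[9]=3  'ccdcddcababcdcdcc'
  #10 SA[10]=16  'cdcc'
  #11 SA[11]=14  'cdcdcc'
  #12 SA[12]=4  'cdcddcababcdcdcc'
  #13 SA[13]=6  'cddcababcdcdcc'
  #14 SA[14]=8  'dcababcdcdcc'
  #15 SA[15]=17  'dcc'
  #16 SA[16]=2  'dccdcddcababcdcdcc'
  #17 SA[17]=15  'dcdcc'
  #18 SA[18]=5  'dcddcababcdcdcc'
  #19 SA[19]=7  'ddcababcdcdcc'

SA = [0, 10, 12, 1, 11, 13, 19, 9, 18, 3, 16, 14, 4, 6, 8, 17, 2, 15, 5, 7]
rank  pair      lcp
   1  s[0:],s[10:]  1  'a'
   2  s[10:],s[12:]  2  'ab'
   3  s[12:],s[1:]  1  'a'
   4  s[1:],s[11:]  0  ''
   5  s[11:],s[13:]  1  'b'
   6  s[13:],s[19:]  0  ''
   7  s[19:],s[9:]  1  'c'
   8  s[9:],s[18:]  1  'c'
   9  s[18:],s[3:]  2  'cc'
  10  s[3:],s[16:]  1  'c'
  11  s[16:],s[14:]  3  'cdc'
  12  s[14:],s[4:]  4  'cdcd'
  13  s[4:],s[6:]  2  'cd'
  14  s[6:],s[8:]  0  ''
  15  s[8:],s[17:]  2  'dc'
  16  s[17:],s[2:]  3  'dcc'
  17  s[2:],s[15:]  2  'dc'
  18  s[15:],s[5:]  3  'dcd'
  19  s[5:],s[7:]  1  'd'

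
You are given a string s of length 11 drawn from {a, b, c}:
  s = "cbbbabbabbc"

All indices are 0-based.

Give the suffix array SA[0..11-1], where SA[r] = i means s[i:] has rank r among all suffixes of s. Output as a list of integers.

sorted suffixes:
  #0 SA[0]=4  'abbabbc'
  #1 SA[1]=7  'abbc'
  #2 SA[2]=3  'babbabbc'
  #3 SA[3]=6  'babbc'
  #4 SA[4]=2  'bbabbabbc'
  #5 SA[5]=5  'bbabbc'
  #6 SA[6]=1  'bbbabbabbc'
  #7 SA[7]=8  'bbc'
  #8 SA[8]=9  'bc'
  #9 SA[9]=10  'c'
  #10 SA[10]=0  'cbbbabbabbc'

[4, 7, 3, 6, 2, 5, 1, 8, 9, 10, 0]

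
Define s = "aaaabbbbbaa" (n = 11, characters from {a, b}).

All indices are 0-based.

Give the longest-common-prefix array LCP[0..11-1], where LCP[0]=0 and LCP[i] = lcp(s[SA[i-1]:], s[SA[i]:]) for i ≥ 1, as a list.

rank→(start, suffix):
  0 → (10, 'a')
  1 → (9, 'aa')
  2 → (0, 'aaaabbbbbaa')
  3 → (1, 'aaabbbbbaa')
  4 → (2, 'aabbbbbaa')
  5 → (3, 'abbbbbaa')
  6 → (8, 'baa')
  7 → (7, 'bbaa')
  8 → (6, 'bbbaa')
  9 → (5, 'bbbbaa')
  10 → (4, 'bbbbbaa')

SA = [10, 9, 0, 1, 2, 3, 8, 7, 6, 5, 4]
i: (SA[i-1],SA[i]) lcp shared
  1: (10,9) 1 'a'
  2: (9,0) 2 'aa'
  3: (0,1) 3 'aaa'
  4: (1,2) 2 'aa'
  5: (2,3) 1 'a'
  6: (3,8) 0 ''
  7: (8,7) 1 'b'
  8: (7,6) 2 'bb'
  9: (6,5) 3 'bbb'
  10: (5,4) 4 'bbbb'

[0, 1, 2, 3, 2, 1, 0, 1, 2, 3, 4]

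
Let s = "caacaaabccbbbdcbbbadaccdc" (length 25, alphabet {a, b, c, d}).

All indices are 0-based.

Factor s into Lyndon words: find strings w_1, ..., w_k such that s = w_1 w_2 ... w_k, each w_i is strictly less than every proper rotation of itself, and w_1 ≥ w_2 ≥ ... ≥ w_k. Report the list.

emit factor 1: 'c' (i=0, period=1)
emit factor 2: 'aac' (i=1, period=3)
emit factor 3: 'aaabccbbbdcbbbadaccdc' (i=4, period=21)

["c", "aac", "aaabccbbbdcbbbadaccdc"]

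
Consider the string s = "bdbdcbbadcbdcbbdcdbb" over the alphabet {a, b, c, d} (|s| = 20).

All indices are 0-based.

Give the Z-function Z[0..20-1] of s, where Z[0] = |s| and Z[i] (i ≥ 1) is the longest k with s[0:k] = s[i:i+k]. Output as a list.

[20, 0, 2, 0, 0, 1, 1, 0, 0, 0, 2, 0, 0, 1, 2, 0, 0, 0, 1, 1]

Z[0]=20
i=1: outside box; Z[1]=0
i=2: outside box; Z[2]=2 scan→box=[2,4)
i=3: min(r-i=1, Z[1]=0)=0; Z[3]=0
i=4: outside box; Z[4]=0
i=5: outside box; Z[5]=1 scan→box=[5,6)
i=6: outside box; Z[6]=1 scan→box=[6,7)
i=7: outside box; Z[7]=0
i=8: outside box; Z[8]=0
i=9: outside box; Z[9]=0
i=10: outside box; Z[10]=2 scan→box=[10,12)
i=11: min(r-i=1, Z[1]=0)=0; Z[11]=0
i=12: outside box; Z[12]=0
i=13: outside box; Z[13]=1 scan→box=[13,14)
i=14: outside box; Z[14]=2 scan→box=[14,16)
i=15: min(r-i=1, Z[1]=0)=0; Z[15]=0
i=16: outside box; Z[16]=0
i=17: outside box; Z[17]=0
i=18: outside box; Z[18]=1 scan→box=[18,19)
i=19: outside box; Z[19]=1 scan→box=[19,20)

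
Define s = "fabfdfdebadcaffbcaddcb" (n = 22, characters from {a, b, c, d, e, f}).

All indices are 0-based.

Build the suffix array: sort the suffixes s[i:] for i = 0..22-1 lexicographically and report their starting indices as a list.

sorted suffixes:
  #0 SA[0]=1  'abfdfdebadcaffbcaddcb'
  #1 SA[1]=9  'adcaffbcaddcb'
  #2 SA[2]=17  'addcb'
  #3 SA[3]=12  'affbcaddcb'
  #4 SA[4]=21  'b'
  #5 SA[5]=8  'badcaffbcaddcb'
  #6 SA[6]=15  'bcaddcb'
  #7 SA[7]=2  'bfdfdebadcaffbcaddcb'
  #8 SA[8]=16  'caddcb'
  #9 SA[9]=11  'caffbcaddcb'
  #10 SA[10]=20  'cb'
  #11 SA[11]=10  'dcaffbcaddcb'
  #12 SA[12]=19  'dcb'
  #13 SA[13]=18  'ddcb'
  #14 SA[14]=6  'debadcaffbcaddcb'
  #15 SA[15]=4  'dfdebadcaffbcaddcb'
  #16 SA[16]=7  'ebadcaffbcaddcb'
  #17 SA[17]=0  'fabfdfdebadcaffbcaddcb'
  #18 SA[18]=14  'fbcaddcb'
  #19 SA[19]=5  'fdebadcaffbcaddcb'
  #20 SA[20]=3  'fdfdebadcaffbcaddcb'
  #21 SA[21]=13  'ffbcaddcb'

[1, 9, 17, 12, 21, 8, 15, 2, 16, 11, 20, 10, 19, 18, 6, 4, 7, 0, 14, 5, 3, 13]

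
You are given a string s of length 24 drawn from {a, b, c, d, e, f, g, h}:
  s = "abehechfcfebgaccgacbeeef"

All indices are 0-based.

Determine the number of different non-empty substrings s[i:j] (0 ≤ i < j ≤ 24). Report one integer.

rank→(start, suffix):
  0 → (0, 'abehechfcfebgaccgacbeeef')
  1 → (17, 'acbeeef')
  2 → (13, 'accgacbeeef')
  3 → (19, 'beeef')
  4 → (1, 'behechfcfebgaccgacbeeef')
  5 → (11, 'bgaccgacbeeef')
  6 → (18, 'cbeeef')
  7 → (14, 'ccgacbeeef')
  8 → (8, 'cfebgaccgacbeeef')
  9 → (15, 'cgacbeeef')
  10 → (5, 'chfcfebgaccgacbeeef')
  11 → (10, 'ebgaccgacbeeef')
  12 → (4, 'echfcfebgaccgacbeeef')
  13 → (20, 'eeef')
  14 → (21, 'eef')
  15 → (22, 'ef')
  16 → (2, 'ehechfcfebgaccgacbeeef')
  17 → (23, 'f')
  18 → (7, 'fcfebgaccgacbeeef')
  19 → (9, 'febgaccgacbeeef')
  20 → (16, 'gacbeeef')
  21 → (12, 'gaccgacbeeef')
  22 → (3, 'hechfcfebgaccgacbeeef')
  23 → (6, 'hfcfebgaccgacbeeef')

SA = [0, 17, 13, 19, 1, 11, 18, 14, 8, 15, 5, 10, 4, 20, 21, 22, 2, 23, 7, 9, 16, 12, 3, 6]
rank  pair      lcp
   1  s[0:],s[17:]  1  'a'
   2  s[17:],s[13:]  2  'ac'
   3  s[13:],s[19:]  0  ''
   4  s[19:],s[1:]  2  'be'
   5  s[1:],s[11:]  1  'b'
   6  s[11:],s[18:]  0  ''
   7  s[18:],s[14:]  1  'c'
   8  s[14:],s[8:]  1  'c'
   9  s[8:],s[15:]  1  'c'
  10  s[15:],s[5:]  1  'c'
  11  s[5:],s[10:]  0  ''
  12  s[10:],s[4:]  1  'e'
  13  s[4:],s[20:]  1  'e'
  14  s[20:],s[21:]  2  'ee'
  15  s[21:],s[22:]  1  'e'
  16  s[22:],s[2:]  1  'e'
  17  s[2:],s[23:]  0  ''
  18  s[23:],s[7:]  1  'f'
  19  s[7:],s[9:]  1  'f'
  20  s[9:],s[16:]  0  ''
  21  s[16:],s[12:]  3  'gac'
  22  s[12:],s[3:]  0  ''
  23  s[3:],s[6:]  1  'h'

n(n+1)/2 = 24·25/2 = 300
Σ LCP = 0 + 1 + 2 + 0 + 2 + 1 + 0 + 1 + 1 + 1 + 1 + 0 + 1 + 1 + 2 + 1 + 1 + 0 + 1 + 1 + 0 + 3 + 0 + 1 = 22
distinct = 300 − 22 = 278

278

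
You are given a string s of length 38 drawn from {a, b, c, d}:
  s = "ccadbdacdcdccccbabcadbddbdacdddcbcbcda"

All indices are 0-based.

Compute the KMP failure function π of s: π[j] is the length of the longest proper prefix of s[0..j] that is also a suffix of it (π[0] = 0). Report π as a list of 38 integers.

[0, 1, 0, 0, 0, 0, 0, 1, 0, 1, 0, 1, 2, 2, 2, 0, 0, 0, 1, 0, 0, 0, 0, 0, 0, 0, 0, 1, 0, 0, 0, 1, 0, 1, 0, 1, 0, 0]

π[0] = 0
j=1 s[j]='c': π[1]=1 (border 'c')
j=2 s[j]='a': k: 1→0; π[2]=0 (border '')
j=3 s[j]='d': π[3]=0 (border '')
j=4 s[j]='b': π[4]=0 (border '')
j=5 s[j]='d': π[5]=0 (border '')
j=6 s[j]='a': π[6]=0 (border '')
j=7 s[j]='c': π[7]=1 (border 'c')
j=8 s[j]='d': k: 1→0; π[8]=0 (border '')
j=9 s[j]='c': π[9]=1 (border 'c')
j=10 s[j]='d': k: 1→0; π[10]=0 (border '')
j=11 s[j]='c': π[11]=1 (border 'c')
j=12 s[j]='c': π[12]=2 (border 'cc')
j=13 s[j]='c': k: 2→1; π[13]=2 (border 'cc')
j=14 s[j]='c': k: 2→1; π[14]=2 (border 'cc')
j=15 s[j]='b': k: 2→1→0; π[15]=0 (border '')
j=16 s[j]='a': π[16]=0 (border '')
j=17 s[j]='b': π[17]=0 (border '')
j=18 s[j]='c': π[18]=1 (border 'c')
j=19 s[j]='a': k: 1→0; π[19]=0 (border '')
j=20 s[j]='d': π[20]=0 (border '')
j=21 s[j]='b': π[21]=0 (border '')
j=22 s[j]='d': π[22]=0 (border '')
j=23 s[j]='d': π[23]=0 (border '')
j=24 s[j]='b': π[24]=0 (border '')
j=25 s[j]='d': π[25]=0 (border '')
j=26 s[j]='a': π[26]=0 (border '')
j=27 s[j]='c': π[27]=1 (border 'c')
j=28 s[j]='d': k: 1→0; π[28]=0 (border '')
j=29 s[j]='d': π[29]=0 (border '')
j=30 s[j]='d': π[30]=0 (border '')
j=31 s[j]='c': π[31]=1 (border 'c')
j=32 s[j]='b': k: 1→0; π[32]=0 (border '')
j=33 s[j]='c': π[33]=1 (border 'c')
j=34 s[j]='b': k: 1→0; π[34]=0 (border '')
j=35 s[j]='c': π[35]=1 (border 'c')
j=36 s[j]='d': k: 1→0; π[36]=0 (border '')
j=37 s[j]='a': π[37]=0 (border '')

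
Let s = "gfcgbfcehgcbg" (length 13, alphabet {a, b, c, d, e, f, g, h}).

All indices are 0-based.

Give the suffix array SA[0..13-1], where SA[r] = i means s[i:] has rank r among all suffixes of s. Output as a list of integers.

rank | idx | suffix
   0 |   4 | bfcehgcbg
   1 |  11 | bg
   2 |  10 | cbg
   3 |   6 | cehgcbg
   4 |   2 | cgbfcehgcbg
   5 |   7 | ehgcbg
   6 |   5 | fcehgcbg
   7 |   1 | fcgbfcehgcbg
   8 |  12 | g
   9 |   3 | gbfcehgcbg
  10 |   9 | gcbg
  11 |   0 | gfcgbfcehgcbg
  12 |   8 | hgcbg

[4, 11, 10, 6, 2, 7, 5, 1, 12, 3, 9, 0, 8]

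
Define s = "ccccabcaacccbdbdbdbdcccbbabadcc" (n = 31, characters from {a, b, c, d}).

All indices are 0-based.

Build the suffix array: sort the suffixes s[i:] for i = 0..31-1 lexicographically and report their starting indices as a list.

rank→(start, suffix):
  0 → (7, 'aacccbdbdbdbdcccbbabadcc')
  1 → (25, 'abadcc')
  2 → (4, 'abcaacccbdbdbdbdcccbbabadcc')
  3 → (8, 'acccbdbdbdbdcccbbabadcc')
  4 → (27, 'adcc')
  5 → (24, 'babadcc')
  6 → (26, 'badcc')
  7 → (23, 'bbabadcc')
  8 → (5, 'bcaacccbdbdbdbdcccbbabadcc')
  9 → (12, 'bdbdbdbdcccbbabadcc')
  10 → (14, 'bdbdbdcccbbabadcc')
  11 → (16, 'bdbdcccbbabadcc')
  12 → (18, 'bdcccbbabadcc')
  13 → (30, 'c')
  14 → (6, 'caacccbdbdbdbdcccbbabadcc')
  15 → (3, 'cabcaacccbdbdbdbdcccbbabadcc')
  16 → (22, 'cbbabadcc')
  17 → (11, 'cbdbdbdbdcccbbabadcc')
  18 → (29, 'cc')
  19 → (2, 'ccabcaacccbdbdbdbdcccbbabadcc')
  20 → (21, 'ccbbabadcc')
  21 → (10, 'ccbdbdbdbdcccbbabadcc')
  22 → (1, 'cccabcaacccbdbdbdbdcccbbabadcc')
  23 → (20, 'cccbbabadcc')
  24 → (9, 'cccbdbdbdbdcccbbabadcc')
  25 → (0, 'ccccabcaacccbdbdbdbdcccbbabadcc')
  26 → (13, 'dbdbdbdcccbbabadcc')
  27 → (15, 'dbdbdcccbbabadcc')
  28 → (17, 'dbdcccbbabadcc')
  29 → (28, 'dcc')
  30 → (19, 'dcccbbabadcc')

[7, 25, 4, 8, 27, 24, 26, 23, 5, 12, 14, 16, 18, 30, 6, 3, 22, 11, 29, 2, 21, 10, 1, 20, 9, 0, 13, 15, 17, 28, 19]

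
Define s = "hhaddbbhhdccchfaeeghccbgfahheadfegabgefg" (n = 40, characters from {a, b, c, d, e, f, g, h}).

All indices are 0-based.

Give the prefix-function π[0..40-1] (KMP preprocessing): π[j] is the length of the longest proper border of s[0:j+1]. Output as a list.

[0, 1, 0, 0, 0, 0, 0, 1, 2, 0, 0, 0, 0, 1, 0, 0, 0, 0, 0, 1, 0, 0, 0, 0, 0, 0, 1, 2, 0, 0, 0, 0, 0, 0, 0, 0, 0, 0, 0, 0]

π[0] = 0
j=1 s[j]='h': π[1]=1 (border 'h')
j=2 s[j]='a': k: 1→0; π[2]=0 (border '')
j=3 s[j]='d': π[3]=0 (border '')
j=4 s[j]='d': π[4]=0 (border '')
j=5 s[j]='b': π[5]=0 (border '')
j=6 s[j]='b': π[6]=0 (border '')
j=7 s[j]='h': π[7]=1 (border 'h')
j=8 s[j]='h': π[8]=2 (border 'hh')
j=9 s[j]='d': k: 2→1→0; π[9]=0 (border '')
j=10 s[j]='c': π[10]=0 (border '')
j=11 s[j]='c': π[11]=0 (border '')
j=12 s[j]='c': π[12]=0 (border '')
j=13 s[j]='h': π[13]=1 (border 'h')
j=14 s[j]='f': k: 1→0; π[14]=0 (border '')
j=15 s[j]='a': π[15]=0 (border '')
j=16 s[j]='e': π[16]=0 (border '')
j=17 s[j]='e': π[17]=0 (border '')
j=18 s[j]='g': π[18]=0 (border '')
j=19 s[j]='h': π[19]=1 (border 'h')
j=20 s[j]='c': k: 1→0; π[20]=0 (border '')
j=21 s[j]='c': π[21]=0 (border '')
j=22 s[j]='b': π[22]=0 (border '')
j=23 s[j]='g': π[23]=0 (border '')
j=24 s[j]='f': π[24]=0 (border '')
j=25 s[j]='a': π[25]=0 (border '')
j=26 s[j]='h': π[26]=1 (border 'h')
j=27 s[j]='h': π[27]=2 (border 'hh')
j=28 s[j]='e': k: 2→1→0; π[28]=0 (border '')
j=29 s[j]='a': π[29]=0 (border '')
j=30 s[j]='d': π[30]=0 (border '')
j=31 s[j]='f': π[31]=0 (border '')
j=32 s[j]='e': π[32]=0 (border '')
j=33 s[j]='g': π[33]=0 (border '')
j=34 s[j]='a': π[34]=0 (border '')
j=35 s[j]='b': π[35]=0 (border '')
j=36 s[j]='g': π[36]=0 (border '')
j=37 s[j]='e': π[37]=0 (border '')
j=38 s[j]='f': π[38]=0 (border '')
j=39 s[j]='g': π[39]=0 (border '')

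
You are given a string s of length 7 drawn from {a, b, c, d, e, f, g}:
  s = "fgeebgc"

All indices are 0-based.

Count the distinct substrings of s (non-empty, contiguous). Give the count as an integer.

sorted suffixes:
  #0 SA[0]=4  'bgc'
  #1 SA[1]=6  'c'
  #2 SA[2]=3  'ebgc'
  #3 SA[3]=2  'eebgc'
  #4 SA[4]=0  'fgeebgc'
  #5 SA[5]=5  'gc'
  #6 SA[6]=1  'geebgc'

SA = [4, 6, 3, 2, 0, 5, 1]
[i] adj suffixes → lcp
  [1] 4/6 → 0 ('')
  [2] 6/3 → 0 ('')
  [3] 3/2 → 1 ('e')
  [4] 2/0 → 0 ('')
  [5] 0/5 → 0 ('')
  [6] 5/1 → 1 ('g')

n(n+1)/2 = 7·8/2 = 28
Σ LCP = 0 + 0 + 0 + 1 + 0 + 0 + 1 = 2
distinct = 28 − 2 = 26

26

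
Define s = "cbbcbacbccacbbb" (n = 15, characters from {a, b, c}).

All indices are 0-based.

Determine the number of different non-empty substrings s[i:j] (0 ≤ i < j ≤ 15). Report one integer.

99

sorted suffixes:
  #0 SA[0]=10  'acbbb'
  #1 SA[1]=5  'acbccacbbb'
  #2 SA[2]=14  'b'
  #3 SA[3]=4  'bacbccacbbb'
  #4 SA[4]=13  'bb'
  #5 SA[5]=12  'bbb'
  #6 SA[6]=1  'bbcbacbccacbbb'
  #7 SA[7]=2  'bcbacbccacbbb'
  #8 SA[8]=7  'bccacbbb'
  #9 SA[9]=9  'cacbbb'
  #10 SA[10]=3  'cbacbccacbbb'
  #11 SA[11]=11  'cbbb'
  #12 SA[12]=0  'cbbcbacbccacbbb'
  #13 SA[13]=6  'cbccacbbb'
  #14 SA[14]=8  'ccacbbb'

SA = [10, 5, 14, 4, 13, 12, 1, 2, 7, 9, 3, 11, 0, 6, 8]
rank  pair      lcp
   1  s[10:],s[5:]  3  'acb'
   2  s[5:],s[14:]  0  ''
   3  s[14:],s[4:]  1  'b'
   4  s[4:],s[13:]  1  'b'
   5  s[13:],s[12:]  2  'bb'
   6  s[12:],s[1:]  2  'bb'
   7  s[1:],s[2:]  1  'b'
   8  s[2:],s[7:]  2  'bc'
   9  s[7:],s[9:]  0  ''
  10  s[9:],s[3:]  1  'c'
  11  s[3:],s[11:]  2  'cb'
  12  s[11:],s[0:]  3  'cbb'
  13  s[0:],s[6:]  2  'cb'
  14  s[6:],s[8:]  1  'c'

n(n+1)/2 = 15·16/2 = 120
Σ LCP = 0 + 3 + 0 + 1 + 1 + 2 + 2 + 1 + 2 + 0 + 1 + 2 + 3 + 2 + 1 = 21
distinct = 120 − 21 = 99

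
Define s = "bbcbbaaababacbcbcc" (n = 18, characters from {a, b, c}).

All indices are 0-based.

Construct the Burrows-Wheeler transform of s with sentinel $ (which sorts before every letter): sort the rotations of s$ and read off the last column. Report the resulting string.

cbaabbbaac$bcccbabb

rank  rotation             last
    0  $bbcbbaaababacbcbcc  c
    1  aaababacbcbcc$bbcbb  b
    2  aababacbcbcc$bbcbba  a
    3  ababacbcbcc$bbcbbaa  a
    4  abacbcbcc$bbcbbaaab  b
    5  acbcbcc$bbcbbaaabab  b
    6  baaababacbcbcc$bbcb  b
    7  babacbcbcc$bbcbbaaa  a
    8  bacbcbcc$bbcbbaaaba  a
    9  bbaaababacbcbcc$bbc  c
   10  bbcbbaaababacbcbcc$  $
   11  bcbbaaababacbcbcc$b  b
   12  bcbcc$bbcbbaaababac  c
   13  bcc$bbcbbaaababacbc  c
   14  c$bbcbbaaababacbcbc  c
   15  cbbaaababacbcbcc$bb  b
   16  cbcbcc$bbcbbaaababa  a
   17  cbcc$bbcbbaaababacb  b
   18  cc$bbcbbaaababacbcb  b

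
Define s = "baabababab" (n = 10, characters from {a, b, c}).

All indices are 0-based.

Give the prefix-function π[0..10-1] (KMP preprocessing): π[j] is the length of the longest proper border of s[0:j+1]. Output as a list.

[0, 0, 0, 1, 2, 1, 2, 1, 2, 1]

π[0] = 0
j=1 s[j]='a': π[1]=0 (border '')
j=2 s[j]='a': π[2]=0 (border '')
j=3 s[j]='b': π[3]=1 (border 'b')
j=4 s[j]='a': π[4]=2 (border 'ba')
j=5 s[j]='b': k: 2→0; π[5]=1 (border 'b')
j=6 s[j]='a': π[6]=2 (border 'ba')
j=7 s[j]='b': k: 2→0; π[7]=1 (border 'b')
j=8 s[j]='a': π[8]=2 (border 'ba')
j=9 s[j]='b': k: 2→0; π[9]=1 (border 'b')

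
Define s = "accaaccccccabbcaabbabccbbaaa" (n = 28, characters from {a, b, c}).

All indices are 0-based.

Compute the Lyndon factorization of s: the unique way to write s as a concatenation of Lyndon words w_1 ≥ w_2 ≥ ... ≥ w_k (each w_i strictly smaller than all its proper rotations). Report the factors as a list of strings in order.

emit factor 1: 'acc' (i=0, period=3)
emit factor 2: 'aaccccccabbc' (i=3, period=12)
emit factor 3: 'aabbabccbb' (i=15, period=10)
emit factor 4: 'a' (i=25, period=1)
emit factor 5: 'a' (i=26, period=1)
emit factor 6: 'a' (i=27, period=1)

["acc", "aaccccccabbc", "aabbabccbb", "a", "a", "a"]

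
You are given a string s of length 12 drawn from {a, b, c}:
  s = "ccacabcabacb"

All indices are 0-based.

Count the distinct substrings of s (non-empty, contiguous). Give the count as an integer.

sorted suffixes:
  #0 SA[0]=7  'abacb'
  #1 SA[1]=4  'abcabacb'
  #2 SA[2]=2  'acabcabacb'
  #3 SA[3]=9  'acb'
  #4 SA[4]=11  'b'
  #5 SA[5]=8  'bacb'
  #6 SA[6]=5  'bcabacb'
  #7 SA[7]=6  'cabacb'
  #8 SA[8]=3  'cabcabacb'
  #9 SA[9]=1  'cacabcabacb'
  #10 SA[10]=10  'cb'
  #11 SA[11]=0  'ccacabcabacb'

SA = [7, 4, 2, 9, 11, 8, 5, 6, 3, 1, 10, 0]
i: (SA[i-1],SA[i]) lcp shared
  1: (7,4) 2 'ab'
  2: (4,2) 1 'a'
  3: (2,9) 2 'ac'
  4: (9,11) 0 ''
  5: (11,8) 1 'b'
  6: (8,5) 1 'b'
  7: (5,6) 0 ''
  8: (6,3) 3 'cab'
  9: (3,1) 2 'ca'
  10: (1,10) 1 'c'
  11: (10,0) 1 'c'

n(n+1)/2 = 12·13/2 = 78
Σ LCP = 0 + 2 + 1 + 2 + 0 + 1 + 1 + 0 + 3 + 2 + 1 + 1 = 14
distinct = 78 − 14 = 64

64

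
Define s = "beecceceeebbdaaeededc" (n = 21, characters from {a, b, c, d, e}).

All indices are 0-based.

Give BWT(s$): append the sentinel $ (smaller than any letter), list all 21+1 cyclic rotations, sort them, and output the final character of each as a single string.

cdaeb$decebeeeecdeebac

rank  rotation                last
    0  $beecceceeebbdaaeededc  c
    1  aaeededc$beecceceeebbd  d
    2  aeededc$beecceceeebbda  a
    3  bbdaaeededc$beecceceee  e
    4  bdaaeededc$beecceceeeb  b
    5  beecceceeebbdaaeededc$  $
    6  c$beecceceeebbdaaeeded  d
    7  cceceeebbdaaeededc$bee  e
    8  ceceeebbdaaeededc$beec  c
    9  ceeebbdaaeededc$beecce  e
   10  daaeededc$beecceceeebb  b
   11  dc$beecceceeebbdaaeede  e
   12  dedc$beecceceeebbdaaee  e
   13  ebbdaaeededc$beeccecee  e
   14  ecceceeebbdaaeededc$be  e
   15  eceeebbdaaeededc$beecc  c
   16  edc$beecceceeebbdaaeed  d
   17  ededc$beecceceeebbdaae  e
   18  eebbdaaeededc$beeccece  e
   19  eecceceeebbdaaeededc$b  b
   20  eededc$beecceceeebbdaa  a
   21  eeebbdaaeededc$beeccec  c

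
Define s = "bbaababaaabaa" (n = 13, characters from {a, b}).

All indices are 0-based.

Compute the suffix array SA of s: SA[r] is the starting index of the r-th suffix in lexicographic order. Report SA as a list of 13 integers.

sorted suffixes:
  #0 SA[0]=12  'a'
  #1 SA[1]=11  'aa'
  #2 SA[2]=7  'aaabaa'
  #3 SA[3]=8  'aabaa'
  #4 SA[4]=2  'aababaaabaa'
  #5 SA[5]=9  'abaa'
  #6 SA[6]=5  'abaaabaa'
  #7 SA[7]=3  'ababaaabaa'
  #8 SA[8]=10  'baa'
  #9 SA[9]=6  'baaabaa'
  #10 SA[10]=1  'baababaaabaa'
  #11 SA[11]=4  'babaaabaa'
  #12 SA[12]=0  'bbaababaaabaa'

[12, 11, 7, 8, 2, 9, 5, 3, 10, 6, 1, 4, 0]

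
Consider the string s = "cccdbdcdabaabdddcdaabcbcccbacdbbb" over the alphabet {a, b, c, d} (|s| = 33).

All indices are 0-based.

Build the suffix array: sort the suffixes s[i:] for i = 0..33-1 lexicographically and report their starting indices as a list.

rank→(start, suffix):
  0 → (18, 'aabcbcccbacdbbb')
  1 → (10, 'aabdddcdaabcbcccbacdbbb')
  2 → (8, 'abaabdddcdaabcbcccbacdbbb')
  3 → (19, 'abcbcccbacdbbb')
  4 → (11, 'abdddcdaabcbcccbacdbbb')
  5 → (27, 'acdbbb')
  6 → (32, 'b')
  7 → (9, 'baabdddcdaabcbcccbacdbbb')
  8 → (26, 'bacdbbb')
  9 → (31, 'bb')
  10 → (30, 'bbb')
  11 → (20, 'bcbcccbacdbbb')
  12 → (22, 'bcccbacdbbb')
  13 → (4, 'bdcdabaabdddcdaabcbcccbacdbbb')
  14 → (12, 'bdddcdaabcbcccbacdbbb')
  15 → (25, 'cbacdbbb')
  16 → (21, 'cbcccbacdbbb')
  17 → (24, 'ccbacdbbb')
  18 → (23, 'cccbacdbbb')
  19 → (0, 'cccdbdcdabaabdddcdaabcbcccbacdbbb')
  20 → (1, 'ccdbdcdabaabdddcdaabcbcccbacdbbb')
  21 → (16, 'cdaabcbcccbacdbbb')
  22 → (6, 'cdabaabdddcdaabcbcccbacdbbb')
  23 → (28, 'cdbbb')
  24 → (2, 'cdbdcdabaabdddcdaabcbcccbacdbbb')
  25 → (17, 'daabcbcccbacdbbb')
  26 → (7, 'dabaabdddcdaabcbcccbacdbbb')
  27 → (29, 'dbbb')
  28 → (3, 'dbdcdabaabdddcdaabcbcccbacdbbb')
  29 → (15, 'dcdaabcbcccbacdbbb')
  30 → (5, 'dcdabaabdddcdaabcbcccbacdbbb')
  31 → (14, 'ddcdaabcbcccbacdbbb')
  32 → (13, 'dddcdaabcbcccbacdbbb')

[18, 10, 8, 19, 11, 27, 32, 9, 26, 31, 30, 20, 22, 4, 12, 25, 21, 24, 23, 0, 1, 16, 6, 28, 2, 17, 7, 29, 3, 15, 5, 14, 13]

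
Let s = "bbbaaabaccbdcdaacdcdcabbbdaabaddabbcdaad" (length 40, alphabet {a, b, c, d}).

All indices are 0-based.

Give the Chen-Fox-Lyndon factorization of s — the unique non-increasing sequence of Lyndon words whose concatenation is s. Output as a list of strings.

["b", "b", "b", "aaabaccbdcdaacdcdcabbbdaabaddabbcdaad"]

emit factor 1: 'b' (i=0, period=1)
emit factor 2: 'b' (i=1, period=1)
emit factor 3: 'b' (i=2, period=1)
emit factor 4: 'aaabaccbdcdaacdcdcabbbdaabaddabbcdaad' (i=3, period=37)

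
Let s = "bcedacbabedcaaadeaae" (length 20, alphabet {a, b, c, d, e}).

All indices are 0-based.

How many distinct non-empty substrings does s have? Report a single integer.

192

sorted suffixes:
  #0 SA[0]=12  'aaadeaae'
  #1 SA[1]=13  'aadeaae'
  #2 SA[2]=17  'aae'
  #3 SA[3]=7  'abedcaaadeaae'
  #4 SA[4]=4  'acbabedcaaadeaae'
  #5 SA[5]=14  'adeaae'
  #6 SA[6]=18  'ae'
  #7 SA[7]=6  'babedcaaadeaae'
  #8 SA[8]=0  'bcedacbabedcaaadeaae'
  #9 SA[9]=8  'bedcaaadeaae'
  #10 SA[10]=11  'caaadeaae'
  #11 SA[11]=5  'cbabedcaaadeaae'
  #12 SA[12]=1  'cedacbabedcaaadeaae'
  #13 SA[13]=3  'dacbabedcaaadeaae'
  #14 SA[14]=10  'dcaaadeaae'
  #15 SA[15]=15  'deaae'
  #16 SA[16]=19  'e'
  #17 SA[17]=16  'eaae'
  #18 SA[18]=2  'edacbabedcaaadeaae'
  #19 SA[19]=9  'edcaaadeaae'

SA = [12, 13, 17, 7, 4, 14, 18, 6, 0, 8, 11, 5, 1, 3, 10, 15, 19, 16, 2, 9]
[i] adj suffixes → lcp
  [1] 12/13 → 2 ('aa')
  [2] 13/17 → 2 ('aa')
  [3] 17/7 → 1 ('a')
  [4] 7/4 → 1 ('a')
  [5] 4/14 → 1 ('a')
  [6] 14/18 → 1 ('a')
  [7] 18/6 → 0 ('')
  [8] 6/0 → 1 ('b')
  [9] 0/8 → 1 ('b')
  [10] 8/11 → 0 ('')
  [11] 11/5 → 1 ('c')
  [12] 5/1 → 1 ('c')
  [13] 1/3 → 0 ('')
  [14] 3/10 → 1 ('d')
  [15] 10/15 → 1 ('d')
  [16] 15/19 → 0 ('')
  [17] 19/16 → 1 ('e')
  [18] 16/2 → 1 ('e')
  [19] 2/9 → 2 ('ed')

n(n+1)/2 = 20·21/2 = 210
Σ LCP = 0 + 2 + 2 + 1 + 1 + 1 + 1 + 0 + 1 + 1 + 0 + 1 + 1 + 0 + 1 + 1 + 0 + 1 + 1 + 2 = 18
distinct = 210 − 18 = 192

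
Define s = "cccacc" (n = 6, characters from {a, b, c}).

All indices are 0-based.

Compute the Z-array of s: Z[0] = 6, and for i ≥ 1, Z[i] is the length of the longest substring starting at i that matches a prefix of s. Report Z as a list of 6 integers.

Z[0]=6
i=1: outside box; Z[1]=2 scan→box=[1,3)
i=2: min(r-i=1, Z[1]=2)=1; Z[2]=1
i=3: outside box; Z[3]=0
i=4: outside box; Z[4]=2 scan→box=[4,6)
i=5: min(r-i=1, Z[1]=2)=1; Z[5]=1

[6, 2, 1, 0, 2, 1]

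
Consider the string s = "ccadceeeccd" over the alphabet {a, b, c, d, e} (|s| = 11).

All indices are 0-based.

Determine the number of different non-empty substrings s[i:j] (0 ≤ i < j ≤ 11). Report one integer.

57

rank→(start, suffix):
  0 → (2, 'adceeeccd')
  1 → (1, 'cadceeeccd')
  2 → (0, 'ccadceeeccd')
  3 → (8, 'ccd')
  4 → (9, 'cd')
  5 → (4, 'ceeeccd')
  6 → (10, 'd')
  7 → (3, 'dceeeccd')
  8 → (7, 'eccd')
  9 → (6, 'eeccd')
  10 → (5, 'eeeccd')

SA = [2, 1, 0, 8, 9, 4, 10, 3, 7, 6, 5]
i: (SA[i-1],SA[i]) lcp shared
  1: (2,1) 0 ''
  2: (1,0) 1 'c'
  3: (0,8) 2 'cc'
  4: (8,9) 1 'c'
  5: (9,4) 1 'c'
  6: (4,10) 0 ''
  7: (10,3) 1 'd'
  8: (3,7) 0 ''
  9: (7,6) 1 'e'
  10: (6,5) 2 'ee'

n(n+1)/2 = 11·12/2 = 66
Σ LCP = 0 + 0 + 1 + 2 + 1 + 1 + 0 + 1 + 0 + 1 + 2 = 9
distinct = 66 − 9 = 57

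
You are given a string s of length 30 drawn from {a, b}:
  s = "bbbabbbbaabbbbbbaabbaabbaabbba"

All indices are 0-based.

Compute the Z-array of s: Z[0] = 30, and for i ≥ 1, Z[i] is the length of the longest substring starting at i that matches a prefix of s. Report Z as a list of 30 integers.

Z[0]=30
i=1: i≥r, start 0; Z[1]=2 extend→box=[1,3)
i=2: min(r-i=1, Z[1]=2)=1; Z[2]=1
i=3: i≥r, start 0; Z[3]=0
i=4: i≥r, start 0; Z[4]=3 extend→box=[4,7)
i=5: min(r-i=2, Z[1]=2)=2; Z[5]=4 extend→box=[5,9)
i=6: min(r-i=3, Z[1]=2)=2; Z[6]=2
i=7: min(r-i=2, Z[2]=1)=1; Z[7]=1
i=8: min(r-i=1, Z[3]=0)=0; Z[8]=0
i=9: i≥r, start 0; Z[9]=0
i=10: i≥r, start 0; Z[10]=3 extend→box=[10,13)
i=11: min(r-i=2, Z[1]=2)=2; Z[11]=3 extend→box=[11,14)
i=12: min(r-i=2, Z[1]=2)=2; Z[12]=3 extend→box=[12,15)
i=13: min(r-i=2, Z[1]=2)=2; Z[13]=4 extend→box=[13,17)
i=14: min(r-i=3, Z[1]=2)=2; Z[14]=2
i=15: min(r-i=2, Z[2]=1)=1; Z[15]=1
i=16: min(r-i=1, Z[3]=0)=0; Z[16]=0
i=17: i≥r, start 0; Z[17]=0
i=18: i≥r, start 0; Z[18]=2 extend→box=[18,20)
i=19: min(r-i=1, Z[1]=2)=1; Z[19]=1
i=20: i≥r, start 0; Z[20]=0
i=21: i≥r, start 0; Z[21]=0
i=22: i≥r, start 0; Z[22]=2 extend→box=[22,24)
i=23: min(r-i=1, Z[1]=2)=1; Z[23]=1
i=24: i≥r, start 0; Z[24]=0
i=25: i≥r, start 0; Z[25]=0
i=26: i≥r, start 0; Z[26]=4 extend→box=[26,30)
i=27: min(r-i=3, Z[1]=2)=2; Z[27]=2
i=28: min(r-i=2, Z[2]=1)=1; Z[28]=1
i=29: min(r-i=1, Z[3]=0)=0; Z[29]=0

[30, 2, 1, 0, 3, 4, 2, 1, 0, 0, 3, 3, 3, 4, 2, 1, 0, 0, 2, 1, 0, 0, 2, 1, 0, 0, 4, 2, 1, 0]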